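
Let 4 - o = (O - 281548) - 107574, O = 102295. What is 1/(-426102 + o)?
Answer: -1/139271 ≈ -7.1802e-6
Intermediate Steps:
o = 286831 (o = 4 - ((102295 - 281548) - 107574) = 4 - (-179253 - 107574) = 4 - 1*(-286827) = 4 + 286827 = 286831)
1/(-426102 + o) = 1/(-426102 + 286831) = 1/(-139271) = -1/139271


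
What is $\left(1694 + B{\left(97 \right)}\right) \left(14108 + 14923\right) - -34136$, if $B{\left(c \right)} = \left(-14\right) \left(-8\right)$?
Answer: $52464122$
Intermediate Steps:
$B{\left(c \right)} = 112$
$\left(1694 + B{\left(97 \right)}\right) \left(14108 + 14923\right) - -34136 = \left(1694 + 112\right) \left(14108 + 14923\right) - -34136 = 1806 \cdot 29031 + 34136 = 52429986 + 34136 = 52464122$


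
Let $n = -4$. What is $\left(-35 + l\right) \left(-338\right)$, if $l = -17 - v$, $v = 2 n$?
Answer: $14872$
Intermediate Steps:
$v = -8$ ($v = 2 \left(-4\right) = -8$)
$l = -9$ ($l = -17 - -8 = -17 + 8 = -9$)
$\left(-35 + l\right) \left(-338\right) = \left(-35 - 9\right) \left(-338\right) = \left(-44\right) \left(-338\right) = 14872$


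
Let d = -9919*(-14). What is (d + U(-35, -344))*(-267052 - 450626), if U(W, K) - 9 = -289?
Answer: -99460123308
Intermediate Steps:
d = 138866
U(W, K) = -280 (U(W, K) = 9 - 289 = -280)
(d + U(-35, -344))*(-267052 - 450626) = (138866 - 280)*(-267052 - 450626) = 138586*(-717678) = -99460123308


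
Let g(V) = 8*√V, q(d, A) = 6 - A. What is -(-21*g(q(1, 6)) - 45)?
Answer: 45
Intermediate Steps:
-(-21*g(q(1, 6)) - 45) = -(-168*√(6 - 1*6) - 45) = -(-168*√(6 - 6) - 45) = -(-168*√0 - 45) = -(-168*0 - 45) = -(-21*0 - 45) = -(0 - 45) = -1*(-45) = 45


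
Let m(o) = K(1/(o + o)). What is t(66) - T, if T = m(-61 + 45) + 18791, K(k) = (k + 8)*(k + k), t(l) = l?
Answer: -9586945/512 ≈ -18725.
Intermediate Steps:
K(k) = 2*k*(8 + k) (K(k) = (8 + k)*(2*k) = 2*k*(8 + k))
m(o) = (8 + 1/(2*o))/o (m(o) = 2*(8 + 1/(o + o))/(o + o) = 2*(8 + 1/(2*o))/((2*o)) = 2*(1/(2*o))*(8 + 1/(2*o)) = (8 + 1/(2*o))/o)
T = 9620737/512 (T = (1 + 16*(-61 + 45))/(2*(-61 + 45)**2) + 18791 = (1/2)*(1 + 16*(-16))/(-16)**2 + 18791 = (1/2)*(1/256)*(1 - 256) + 18791 = (1/2)*(1/256)*(-255) + 18791 = -255/512 + 18791 = 9620737/512 ≈ 18791.)
t(66) - T = 66 - 1*9620737/512 = 66 - 9620737/512 = -9586945/512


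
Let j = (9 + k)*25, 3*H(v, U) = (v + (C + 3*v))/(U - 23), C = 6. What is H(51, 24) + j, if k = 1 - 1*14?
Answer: -30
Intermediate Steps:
k = -13 (k = 1 - 14 = -13)
H(v, U) = (6 + 4*v)/(3*(-23 + U)) (H(v, U) = ((v + (6 + 3*v))/(U - 23))/3 = ((6 + 4*v)/(-23 + U))/3 = (6 + 4*v)/(3*(-23 + U)))
j = -100 (j = (9 - 13)*25 = -4*25 = -100)
H(51, 24) + j = 2*(3 + 2*51)/(3*(-23 + 24)) - 100 = (⅔)*(3 + 102)/1 - 100 = (⅔)*1*105 - 100 = 70 - 100 = -30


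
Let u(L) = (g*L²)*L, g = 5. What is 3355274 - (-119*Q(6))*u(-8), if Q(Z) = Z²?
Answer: -7611766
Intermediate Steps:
u(L) = 5*L³ (u(L) = (5*L²)*L = 5*L³)
3355274 - (-119*Q(6))*u(-8) = 3355274 - (-119*6²)*5*(-8)³ = 3355274 - (-119*36)*5*(-512) = 3355274 - (-4284)*(-2560) = 3355274 - 1*10967040 = 3355274 - 10967040 = -7611766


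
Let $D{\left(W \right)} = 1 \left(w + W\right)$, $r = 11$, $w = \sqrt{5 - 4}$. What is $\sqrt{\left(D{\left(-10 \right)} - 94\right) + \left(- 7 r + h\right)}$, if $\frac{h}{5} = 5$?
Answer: $i \sqrt{155} \approx 12.45 i$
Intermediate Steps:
$w = 1$ ($w = \sqrt{1} = 1$)
$h = 25$ ($h = 5 \cdot 5 = 25$)
$D{\left(W \right)} = 1 + W$ ($D{\left(W \right)} = 1 \left(1 + W\right) = 1 + W$)
$\sqrt{\left(D{\left(-10 \right)} - 94\right) + \left(- 7 r + h\right)} = \sqrt{\left(\left(1 - 10\right) - 94\right) + \left(\left(-7\right) 11 + 25\right)} = \sqrt{\left(-9 - 94\right) + \left(-77 + 25\right)} = \sqrt{-103 - 52} = \sqrt{-155} = i \sqrt{155}$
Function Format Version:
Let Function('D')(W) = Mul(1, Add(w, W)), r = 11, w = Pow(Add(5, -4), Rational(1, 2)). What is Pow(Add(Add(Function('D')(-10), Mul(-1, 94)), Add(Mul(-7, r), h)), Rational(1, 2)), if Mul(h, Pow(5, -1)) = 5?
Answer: Mul(I, Pow(155, Rational(1, 2))) ≈ Mul(12.450, I)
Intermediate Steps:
w = 1 (w = Pow(1, Rational(1, 2)) = 1)
h = 25 (h = Mul(5, 5) = 25)
Function('D')(W) = Add(1, W) (Function('D')(W) = Mul(1, Add(1, W)) = Add(1, W))
Pow(Add(Add(Function('D')(-10), Mul(-1, 94)), Add(Mul(-7, r), h)), Rational(1, 2)) = Pow(Add(Add(Add(1, -10), Mul(-1, 94)), Add(Mul(-7, 11), 25)), Rational(1, 2)) = Pow(Add(Add(-9, -94), Add(-77, 25)), Rational(1, 2)) = Pow(Add(-103, -52), Rational(1, 2)) = Pow(-155, Rational(1, 2)) = Mul(I, Pow(155, Rational(1, 2)))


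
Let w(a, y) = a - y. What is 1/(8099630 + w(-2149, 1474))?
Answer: 1/8096007 ≈ 1.2352e-7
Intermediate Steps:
1/(8099630 + w(-2149, 1474)) = 1/(8099630 + (-2149 - 1*1474)) = 1/(8099630 + (-2149 - 1474)) = 1/(8099630 - 3623) = 1/8096007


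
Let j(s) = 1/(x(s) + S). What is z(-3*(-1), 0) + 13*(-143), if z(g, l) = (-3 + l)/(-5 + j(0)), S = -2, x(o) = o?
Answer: -20443/11 ≈ -1858.5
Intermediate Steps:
j(s) = 1/(-2 + s) (j(s) = 1/(s - 2) = 1/(-2 + s))
z(g, l) = 6/11 - 2*l/11 (z(g, l) = (-3 + l)/(-5 + 1/(-2 + 0)) = (-3 + l)/(-5 + 1/(-2)) = (-3 + l)/(-5 - ½) = (-3 + l)/(-11/2) = (-3 + l)*(-2/11) = 6/11 - 2*l/11)
z(-3*(-1), 0) + 13*(-143) = (6/11 - 2/11*0) + 13*(-143) = (6/11 + 0) - 1859 = 6/11 - 1859 = -20443/11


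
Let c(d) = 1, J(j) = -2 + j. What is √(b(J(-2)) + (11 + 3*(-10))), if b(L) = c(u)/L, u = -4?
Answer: I*√77/2 ≈ 4.3875*I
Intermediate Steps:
b(L) = 1/L
√(b(J(-2)) + (11 + 3*(-10))) = √(1/(-2 - 2) + (11 + 3*(-10))) = √(1/(-4) + (11 - 30)) = √(-¼ - 19) = √(-77/4) = I*√77/2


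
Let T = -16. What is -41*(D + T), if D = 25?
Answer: -369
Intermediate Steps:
-41*(D + T) = -41*(25 - 16) = -41*9 = -369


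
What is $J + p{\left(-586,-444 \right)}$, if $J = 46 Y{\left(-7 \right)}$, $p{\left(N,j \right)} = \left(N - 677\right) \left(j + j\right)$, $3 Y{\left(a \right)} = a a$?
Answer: $\frac{3366886}{3} \approx 1.1223 \cdot 10^{6}$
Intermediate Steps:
$Y{\left(a \right)} = \frac{a^{2}}{3}$ ($Y{\left(a \right)} = \frac{a a}{3} = \frac{a^{2}}{3}$)
$p{\left(N,j \right)} = 2 j \left(-677 + N\right)$ ($p{\left(N,j \right)} = \left(-677 + N\right) 2 j = 2 j \left(-677 + N\right)$)
$J = \frac{2254}{3}$ ($J = 46 \frac{\left(-7\right)^{2}}{3} = 46 \cdot \frac{1}{3} \cdot 49 = 46 \cdot \frac{49}{3} = \frac{2254}{3} \approx 751.33$)
$J + p{\left(-586,-444 \right)} = \frac{2254}{3} + 2 \left(-444\right) \left(-677 - 586\right) = \frac{2254}{3} + 2 \left(-444\right) \left(-1263\right) = \frac{2254}{3} + 1121544 = \frac{3366886}{3}$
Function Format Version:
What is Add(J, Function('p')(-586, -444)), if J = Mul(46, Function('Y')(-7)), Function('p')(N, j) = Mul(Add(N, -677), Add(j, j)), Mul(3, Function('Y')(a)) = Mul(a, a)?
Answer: Rational(3366886, 3) ≈ 1.1223e+6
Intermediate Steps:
Function('Y')(a) = Mul(Rational(1, 3), Pow(a, 2)) (Function('Y')(a) = Mul(Rational(1, 3), Mul(a, a)) = Mul(Rational(1, 3), Pow(a, 2)))
Function('p')(N, j) = Mul(2, j, Add(-677, N)) (Function('p')(N, j) = Mul(Add(-677, N), Mul(2, j)) = Mul(2, j, Add(-677, N)))
J = Rational(2254, 3) (J = Mul(46, Mul(Rational(1, 3), Pow(-7, 2))) = Mul(46, Mul(Rational(1, 3), 49)) = Mul(46, Rational(49, 3)) = Rational(2254, 3) ≈ 751.33)
Add(J, Function('p')(-586, -444)) = Add(Rational(2254, 3), Mul(2, -444, Add(-677, -586))) = Add(Rational(2254, 3), Mul(2, -444, -1263)) = Add(Rational(2254, 3), 1121544) = Rational(3366886, 3)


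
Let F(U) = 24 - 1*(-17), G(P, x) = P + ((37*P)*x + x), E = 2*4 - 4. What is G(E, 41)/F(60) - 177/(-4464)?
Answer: 9098563/61008 ≈ 149.14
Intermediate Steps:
E = 4 (E = 8 - 4 = 4)
G(P, x) = P + x + 37*P*x (G(P, x) = P + (37*P*x + x) = P + (x + 37*P*x) = P + x + 37*P*x)
F(U) = 41 (F(U) = 24 + 17 = 41)
G(E, 41)/F(60) - 177/(-4464) = (4 + 41 + 37*4*41)/41 - 177/(-4464) = (4 + 41 + 6068)*(1/41) - 177*(-1/4464) = 6113*(1/41) + 59/1488 = 6113/41 + 59/1488 = 9098563/61008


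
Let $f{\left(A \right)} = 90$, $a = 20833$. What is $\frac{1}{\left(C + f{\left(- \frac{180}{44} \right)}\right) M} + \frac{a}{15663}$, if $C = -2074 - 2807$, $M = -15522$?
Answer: $\frac{516421617343}{388264374342} \approx 1.3301$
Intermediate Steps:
$C = -4881$ ($C = -2074 - 2807 = -4881$)
$\frac{1}{\left(C + f{\left(- \frac{180}{44} \right)}\right) M} + \frac{a}{15663} = \frac{1}{\left(-4881 + 90\right) \left(-15522\right)} + \frac{20833}{15663} = \frac{1}{-4791} \left(- \frac{1}{15522}\right) + 20833 \cdot \frac{1}{15663} = \left(- \frac{1}{4791}\right) \left(- \frac{1}{15522}\right) + \frac{20833}{15663} = \frac{1}{74365902} + \frac{20833}{15663} = \frac{516421617343}{388264374342}$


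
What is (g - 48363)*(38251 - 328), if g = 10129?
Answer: -1449947982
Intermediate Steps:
(g - 48363)*(38251 - 328) = (10129 - 48363)*(38251 - 328) = -38234*37923 = -1449947982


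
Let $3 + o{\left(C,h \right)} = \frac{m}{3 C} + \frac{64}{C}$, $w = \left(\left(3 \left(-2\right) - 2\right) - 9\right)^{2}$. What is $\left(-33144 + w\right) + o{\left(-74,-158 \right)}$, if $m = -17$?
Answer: $- \frac{7294651}{222} \approx -32859.0$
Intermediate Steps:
$w = 289$ ($w = \left(\left(-6 - 2\right) - 9\right)^{2} = \left(-8 - 9\right)^{2} = \left(-17\right)^{2} = 289$)
$o{\left(C,h \right)} = -3 + \frac{175}{3 C}$ ($o{\left(C,h \right)} = -3 + \left(- \frac{17}{3 C} + \frac{64}{C}\right) = -3 + \frac{175}{3 C}$)
$\left(-33144 + w\right) + o{\left(-74,-158 \right)} = \left(-33144 + 289\right) - \left(3 - \frac{175}{3 \left(-74\right)}\right) = -32855 + \left(-3 + \frac{175}{3} \left(- \frac{1}{74}\right)\right) = -32855 - \frac{841}{222} = - \frac{7294651}{222}$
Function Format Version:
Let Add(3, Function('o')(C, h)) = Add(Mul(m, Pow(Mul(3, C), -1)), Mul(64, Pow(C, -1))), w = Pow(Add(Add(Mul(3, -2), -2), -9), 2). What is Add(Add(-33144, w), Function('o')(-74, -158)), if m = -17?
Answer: Rational(-7294651, 222) ≈ -32859.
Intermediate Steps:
w = 289 (w = Pow(Add(Add(-6, -2), -9), 2) = Pow(Add(-8, -9), 2) = Pow(-17, 2) = 289)
Function('o')(C, h) = Add(-3, Mul(Rational(175, 3), Pow(C, -1))) (Function('o')(C, h) = Add(-3, Add(Mul(-17, Pow(Mul(3, C), -1)), Mul(64, Pow(C, -1)))) = Add(-3, Add(Mul(-17, Mul(Rational(1, 3), Pow(C, -1))), Mul(64, Pow(C, -1)))) = Add(-3, Add(Mul(Rational(-17, 3), Pow(C, -1)), Mul(64, Pow(C, -1)))) = Add(-3, Mul(Rational(175, 3), Pow(C, -1))))
Add(Add(-33144, w), Function('o')(-74, -158)) = Add(Add(-33144, 289), Add(-3, Mul(Rational(175, 3), Pow(-74, -1)))) = Add(-32855, Add(-3, Mul(Rational(175, 3), Rational(-1, 74)))) = Add(-32855, Add(-3, Rational(-175, 222))) = Add(-32855, Rational(-841, 222)) = Rational(-7294651, 222)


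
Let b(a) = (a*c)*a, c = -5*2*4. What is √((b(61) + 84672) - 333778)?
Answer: I*√397946 ≈ 630.83*I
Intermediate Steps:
c = -40 (c = -10*4 = -40)
b(a) = -40*a² (b(a) = (a*(-40))*a = (-40*a)*a = -40*a²)
√((b(61) + 84672) - 333778) = √((-40*61² + 84672) - 333778) = √((-40*3721 + 84672) - 333778) = √((-148840 + 84672) - 333778) = √(-64168 - 333778) = √(-397946) = I*√397946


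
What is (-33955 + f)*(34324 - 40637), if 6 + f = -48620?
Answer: 521333853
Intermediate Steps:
f = -48626 (f = -6 - 48620 = -48626)
(-33955 + f)*(34324 - 40637) = (-33955 - 48626)*(34324 - 40637) = -82581*(-6313) = 521333853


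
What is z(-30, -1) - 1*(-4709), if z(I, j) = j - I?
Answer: 4738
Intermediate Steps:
z(-30, -1) - 1*(-4709) = (-1 - 1*(-30)) - 1*(-4709) = (-1 + 30) + 4709 = 29 + 4709 = 4738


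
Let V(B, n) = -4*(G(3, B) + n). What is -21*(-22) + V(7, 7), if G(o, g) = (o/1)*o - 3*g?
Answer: 482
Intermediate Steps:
G(o, g) = o² - 3*g (G(o, g) = (o*1)*o - 3*g = o*o - 3*g = o² - 3*g)
V(B, n) = -36 - 4*n + 12*B (V(B, n) = -4*((3² - 3*B) + n) = -4*((9 - 3*B) + n) = -4*(9 + n - 3*B) = -36 - 4*n + 12*B)
-21*(-22) + V(7, 7) = -21*(-22) + (-36 - 4*7 + 12*7) = 462 + (-36 - 28 + 84) = 462 + 20 = 482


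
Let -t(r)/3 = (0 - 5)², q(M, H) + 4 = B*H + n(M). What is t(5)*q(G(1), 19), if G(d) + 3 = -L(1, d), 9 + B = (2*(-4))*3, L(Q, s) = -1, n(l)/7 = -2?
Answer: 48375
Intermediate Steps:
n(l) = -14 (n(l) = 7*(-2) = -14)
B = -33 (B = -9 + (2*(-4))*3 = -9 - 8*3 = -9 - 24 = -33)
G(d) = -2 (G(d) = -3 - 1*(-1) = -3 + 1 = -2)
q(M, H) = -18 - 33*H (q(M, H) = -4 + (-33*H - 14) = -4 + (-14 - 33*H) = -18 - 33*H)
t(r) = -75 (t(r) = -3*(0 - 5)² = -3*(-5)² = -3*25 = -75)
t(5)*q(G(1), 19) = -75*(-18 - 33*19) = -75*(-18 - 627) = -75*(-645) = 48375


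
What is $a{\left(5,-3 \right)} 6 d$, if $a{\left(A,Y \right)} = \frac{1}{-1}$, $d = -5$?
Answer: $30$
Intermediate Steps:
$a{\left(A,Y \right)} = -1$
$a{\left(5,-3 \right)} 6 d = \left(-1\right) 6 \left(-5\right) = \left(-6\right) \left(-5\right) = 30$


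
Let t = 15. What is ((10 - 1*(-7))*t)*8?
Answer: 2040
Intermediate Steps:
((10 - 1*(-7))*t)*8 = ((10 - 1*(-7))*15)*8 = ((10 + 7)*15)*8 = (17*15)*8 = 255*8 = 2040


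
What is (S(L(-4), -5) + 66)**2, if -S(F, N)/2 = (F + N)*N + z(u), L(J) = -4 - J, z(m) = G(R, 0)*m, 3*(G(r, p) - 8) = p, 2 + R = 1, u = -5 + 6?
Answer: 0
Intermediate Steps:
u = 1
R = -1 (R = -2 + 1 = -1)
G(r, p) = 8 + p/3
z(m) = 8*m (z(m) = (8 + (1/3)*0)*m = (8 + 0)*m = 8*m)
S(F, N) = -16 - 2*N*(F + N) (S(F, N) = -2*((F + N)*N + 8*1) = -2*(N*(F + N) + 8) = -2*(8 + N*(F + N)) = -16 - 2*N*(F + N))
(S(L(-4), -5) + 66)**2 = ((-16 - 2*(-5)**2 - 2*(-4 - 1*(-4))*(-5)) + 66)**2 = ((-16 - 2*25 - 2*(-4 + 4)*(-5)) + 66)**2 = ((-16 - 50 - 2*0*(-5)) + 66)**2 = ((-16 - 50 + 0) + 66)**2 = (-66 + 66)**2 = 0**2 = 0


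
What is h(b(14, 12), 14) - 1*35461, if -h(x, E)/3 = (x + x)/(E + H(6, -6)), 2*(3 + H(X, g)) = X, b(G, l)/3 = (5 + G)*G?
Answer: -35803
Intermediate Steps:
b(G, l) = 3*G*(5 + G) (b(G, l) = 3*((5 + G)*G) = 3*(G*(5 + G)) = 3*G*(5 + G))
H(X, g) = -3 + X/2
h(x, E) = -6*x/E (h(x, E) = -3*(x + x)/(E + (-3 + (1/2)*6)) = -3*2*x/(E + (-3 + 3)) = -3*2*x/(E + 0) = -3*2*x/E = -6*x/E)
h(b(14, 12), 14) - 1*35461 = -6*3*14*(5 + 14)/14 - 1*35461 = -6*3*14*19*1/14 - 35461 = -6*798*1/14 - 35461 = -342 - 35461 = -35803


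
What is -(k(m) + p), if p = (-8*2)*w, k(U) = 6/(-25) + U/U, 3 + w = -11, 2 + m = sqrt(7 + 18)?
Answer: -5619/25 ≈ -224.76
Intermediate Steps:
m = 3 (m = -2 + sqrt(7 + 18) = -2 + sqrt(25) = -2 + 5 = 3)
w = -14 (w = -3 - 11 = -14)
k(U) = 19/25 (k(U) = 6*(-1/25) + 1 = -6/25 + 1 = 19/25)
p = 224 (p = -8*2*(-14) = -16*(-14) = 224)
-(k(m) + p) = -(19/25 + 224) = -1*5619/25 = -5619/25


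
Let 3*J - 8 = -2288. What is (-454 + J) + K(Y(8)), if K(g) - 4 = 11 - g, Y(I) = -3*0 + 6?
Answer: -1205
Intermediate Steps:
J = -760 (J = 8/3 + (1/3)*(-2288) = 8/3 - 2288/3 = -760)
Y(I) = 6 (Y(I) = 0 + 6 = 6)
K(g) = 15 - g (K(g) = 4 + (11 - g) = 15 - g)
(-454 + J) + K(Y(8)) = (-454 - 760) + (15 - 1*6) = -1214 + (15 - 6) = -1214 + 9 = -1205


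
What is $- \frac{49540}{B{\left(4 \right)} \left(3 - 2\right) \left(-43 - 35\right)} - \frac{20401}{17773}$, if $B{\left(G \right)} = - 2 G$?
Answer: $- \frac{223301161}{2772588} \approx -80.539$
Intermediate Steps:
$- \frac{49540}{B{\left(4 \right)} \left(3 - 2\right) \left(-43 - 35\right)} - \frac{20401}{17773} = - \frac{49540}{\left(-2\right) 4 \left(3 - 2\right) \left(-43 - 35\right)} - \frac{20401}{17773} = - \frac{49540}{\left(-8\right) 1 \left(-78\right)} - \frac{20401}{17773} = - \frac{49540}{\left(-8\right) \left(-78\right)} - \frac{20401}{17773} = - \frac{49540}{624} - \frac{20401}{17773} = \left(-49540\right) \frac{1}{624} - \frac{20401}{17773} = - \frac{12385}{156} - \frac{20401}{17773} = - \frac{223301161}{2772588}$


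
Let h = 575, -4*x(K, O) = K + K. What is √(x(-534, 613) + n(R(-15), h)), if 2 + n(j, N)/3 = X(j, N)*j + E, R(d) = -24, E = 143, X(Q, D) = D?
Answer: I*√40710 ≈ 201.77*I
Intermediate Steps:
x(K, O) = -K/2 (x(K, O) = -(K + K)/4 = -K/2)
n(j, N) = 423 + 3*N*j (n(j, N) = -6 + 3*(N*j + 143) = -6 + 3*(143 + N*j) = -6 + (429 + 3*N*j) = 423 + 3*N*j)
√(x(-534, 613) + n(R(-15), h)) = √(-½*(-534) + (423 + 3*575*(-24))) = √(267 + (423 - 41400)) = √(267 - 40977) = √(-40710) = I*√40710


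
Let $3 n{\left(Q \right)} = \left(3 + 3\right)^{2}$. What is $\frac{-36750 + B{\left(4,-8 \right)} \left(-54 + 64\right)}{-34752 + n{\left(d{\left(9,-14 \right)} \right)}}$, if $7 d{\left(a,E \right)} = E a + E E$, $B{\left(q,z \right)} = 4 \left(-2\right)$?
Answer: $\frac{3683}{3474} \approx 1.0602$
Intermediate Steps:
$B{\left(q,z \right)} = -8$
$d{\left(a,E \right)} = \frac{E^{2}}{7} + \frac{E a}{7}$ ($d{\left(a,E \right)} = \frac{E a + E E}{7} = \frac{E a + E^{2}}{7} = \frac{E^{2} + E a}{7} = \frac{E^{2}}{7} + \frac{E a}{7}$)
$n{\left(Q \right)} = 12$ ($n{\left(Q \right)} = \frac{\left(3 + 3\right)^{2}}{3} = \frac{6^{2}}{3} = \frac{1}{3} \cdot 36 = 12$)
$\frac{-36750 + B{\left(4,-8 \right)} \left(-54 + 64\right)}{-34752 + n{\left(d{\left(9,-14 \right)} \right)}} = \frac{-36750 - 8 \left(-54 + 64\right)}{-34752 + 12} = \frac{-36750 - 80}{-34740} = \left(-36750 - 80\right) \left(- \frac{1}{34740}\right) = \left(-36830\right) \left(- \frac{1}{34740}\right) = \frac{3683}{3474}$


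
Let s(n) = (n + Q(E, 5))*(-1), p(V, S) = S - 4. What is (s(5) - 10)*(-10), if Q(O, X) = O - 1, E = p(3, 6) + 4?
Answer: 200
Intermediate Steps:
p(V, S) = -4 + S
E = 6 (E = (-4 + 6) + 4 = 2 + 4 = 6)
Q(O, X) = -1 + O
s(n) = -5 - n (s(n) = (n + (-1 + 6))*(-1) = (n + 5)*(-1) = (5 + n)*(-1) = -5 - n)
(s(5) - 10)*(-10) = ((-5 - 1*5) - 10)*(-10) = ((-5 - 5) - 10)*(-10) = (-10 - 10)*(-10) = -20*(-10) = 200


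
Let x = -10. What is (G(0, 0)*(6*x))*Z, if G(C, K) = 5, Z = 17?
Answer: -5100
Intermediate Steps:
(G(0, 0)*(6*x))*Z = (5*(6*(-10)))*17 = (5*(-60))*17 = -300*17 = -5100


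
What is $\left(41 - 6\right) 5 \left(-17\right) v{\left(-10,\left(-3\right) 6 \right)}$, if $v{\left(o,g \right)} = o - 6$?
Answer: $47600$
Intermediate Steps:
$v{\left(o,g \right)} = -6 + o$ ($v{\left(o,g \right)} = o - 6 = -6 + o$)
$\left(41 - 6\right) 5 \left(-17\right) v{\left(-10,\left(-3\right) 6 \right)} = \left(41 - 6\right) 5 \left(-17\right) \left(-6 - 10\right) = 35 \left(-85\right) \left(-16\right) = \left(-2975\right) \left(-16\right) = 47600$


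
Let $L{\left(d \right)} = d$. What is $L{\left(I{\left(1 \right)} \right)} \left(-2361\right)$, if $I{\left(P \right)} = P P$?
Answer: $-2361$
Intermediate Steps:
$I{\left(P \right)} = P^{2}$
$L{\left(I{\left(1 \right)} \right)} \left(-2361\right) = 1^{2} \left(-2361\right) = 1 \left(-2361\right) = -2361$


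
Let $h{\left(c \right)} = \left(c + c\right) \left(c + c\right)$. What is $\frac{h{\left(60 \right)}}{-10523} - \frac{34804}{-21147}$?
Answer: $\frac{8817956}{31789983} \approx 0.27738$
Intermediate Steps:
$h{\left(c \right)} = 4 c^{2}$ ($h{\left(c \right)} = 2 c 2 c = 4 c^{2}$)
$\frac{h{\left(60 \right)}}{-10523} - \frac{34804}{-21147} = \frac{4 \cdot 60^{2}}{-10523} - \frac{34804}{-21147} = 4 \cdot 3600 \left(- \frac{1}{10523}\right) - - \frac{4972}{3021} = 14400 \left(- \frac{1}{10523}\right) + \frac{4972}{3021} = - \frac{14400}{10523} + \frac{4972}{3021} = \frac{8817956}{31789983}$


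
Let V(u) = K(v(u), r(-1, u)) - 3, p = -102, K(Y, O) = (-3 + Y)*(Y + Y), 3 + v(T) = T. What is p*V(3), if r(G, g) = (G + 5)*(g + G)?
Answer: 306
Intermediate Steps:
v(T) = -3 + T
r(G, g) = (5 + G)*(G + g)
K(Y, O) = 2*Y*(-3 + Y) (K(Y, O) = (-3 + Y)*(2*Y) = 2*Y*(-3 + Y))
V(u) = -3 + 2*(-6 + u)*(-3 + u) (V(u) = 2*(-3 + u)*(-3 + (-3 + u)) - 3 = 2*(-3 + u)*(-6 + u) - 3 = 2*(-6 + u)*(-3 + u) - 3 = -3 + 2*(-6 + u)*(-3 + u))
p*V(3) = -102*(-3 + 2*(-6 + 3)*(-3 + 3)) = -102*(-3 + 2*(-3)*0) = -102*(-3 + 0) = -102*(-3) = 306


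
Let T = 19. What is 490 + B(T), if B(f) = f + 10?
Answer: 519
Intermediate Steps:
B(f) = 10 + f
490 + B(T) = 490 + (10 + 19) = 490 + 29 = 519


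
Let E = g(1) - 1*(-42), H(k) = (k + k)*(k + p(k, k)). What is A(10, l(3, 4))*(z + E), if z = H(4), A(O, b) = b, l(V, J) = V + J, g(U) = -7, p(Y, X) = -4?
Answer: 245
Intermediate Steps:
l(V, J) = J + V
H(k) = 2*k*(-4 + k) (H(k) = (k + k)*(k - 4) = (2*k)*(-4 + k) = 2*k*(-4 + k))
E = 35 (E = -7 - 1*(-42) = -7 + 42 = 35)
z = 0 (z = 2*4*(-4 + 4) = 2*4*0 = 0)
A(10, l(3, 4))*(z + E) = (4 + 3)*(0 + 35) = 7*35 = 245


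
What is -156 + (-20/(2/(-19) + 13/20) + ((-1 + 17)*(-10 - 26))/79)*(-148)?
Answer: 103954468/16353 ≈ 6356.9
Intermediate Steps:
-156 + (-20/(2/(-19) + 13/20) + ((-1 + 17)*(-10 - 26))/79)*(-148) = -156 + (-20/(2*(-1/19) + 13*(1/20)) + (16*(-36))*(1/79))*(-148) = -156 + (-20/(-2/19 + 13/20) - 576*1/79)*(-148) = -156 + (-20/207/380 - 576/79)*(-148) = -156 + (-20*380/207 - 576/79)*(-148) = -156 + (-7600/207 - 576/79)*(-148) = -156 - 719632/16353*(-148) = -156 + 106505536/16353 = 103954468/16353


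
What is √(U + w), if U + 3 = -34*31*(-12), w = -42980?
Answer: I*√30335 ≈ 174.17*I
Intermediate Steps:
U = 12645 (U = -3 - 34*31*(-12) = -3 - 1054*(-12) = -3 + 12648 = 12645)
√(U + w) = √(12645 - 42980) = √(-30335) = I*√30335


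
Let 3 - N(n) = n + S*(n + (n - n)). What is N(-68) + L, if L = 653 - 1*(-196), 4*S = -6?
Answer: 818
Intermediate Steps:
S = -3/2 (S = (¼)*(-6) = -3/2 ≈ -1.5000)
L = 849 (L = 653 + 196 = 849)
N(n) = 3 + n/2 (N(n) = 3 - (n - 3*(n + (n - n))/2) = 3 - (n - 3*(n + 0)/2) = 3 - (n - 3*n/2) = 3 - (-1)*n/2 = 3 + n/2)
N(-68) + L = (3 + (½)*(-68)) + 849 = (3 - 34) + 849 = -31 + 849 = 818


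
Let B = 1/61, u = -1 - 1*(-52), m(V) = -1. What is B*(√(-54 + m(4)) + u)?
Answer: 51/61 + I*√55/61 ≈ 0.83607 + 0.12158*I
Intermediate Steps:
u = 51 (u = -1 + 52 = 51)
B = 1/61 ≈ 0.016393
B*(√(-54 + m(4)) + u) = (√(-54 - 1) + 51)/61 = (√(-55) + 51)/61 = (I*√55 + 51)/61 = (51 + I*√55)/61 = 51/61 + I*√55/61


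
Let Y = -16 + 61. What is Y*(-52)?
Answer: -2340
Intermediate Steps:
Y = 45
Y*(-52) = 45*(-52) = -2340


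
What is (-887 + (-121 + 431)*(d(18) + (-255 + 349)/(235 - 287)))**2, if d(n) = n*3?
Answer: 39523030416/169 ≈ 2.3386e+8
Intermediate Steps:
d(n) = 3*n
(-887 + (-121 + 431)*(d(18) + (-255 + 349)/(235 - 287)))**2 = (-887 + (-121 + 431)*(3*18 + (-255 + 349)/(235 - 287)))**2 = (-887 + 310*(54 + 94/(-52)))**2 = (-887 + 310*(54 + 94*(-1/52)))**2 = (-887 + 310*(54 - 47/26))**2 = (-887 + 310*(1357/26))**2 = (-887 + 210335/13)**2 = (198804/13)**2 = 39523030416/169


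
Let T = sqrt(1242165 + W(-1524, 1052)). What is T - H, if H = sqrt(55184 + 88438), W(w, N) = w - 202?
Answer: sqrt(1240439) - 3*sqrt(15958) ≈ 734.78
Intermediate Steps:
W(w, N) = -202 + w
T = sqrt(1240439) (T = sqrt(1242165 + (-202 - 1524)) = sqrt(1242165 - 1726) = sqrt(1240439) ≈ 1113.8)
H = 3*sqrt(15958) (H = sqrt(143622) = 3*sqrt(15958) ≈ 378.98)
T - H = sqrt(1240439) - 3*sqrt(15958)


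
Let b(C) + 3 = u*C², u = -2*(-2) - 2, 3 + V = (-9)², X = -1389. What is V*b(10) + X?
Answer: 13977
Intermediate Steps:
V = 78 (V = -3 + (-9)² = -3 + 81 = 78)
u = 2 (u = 4 - 2 = 2)
b(C) = -3 + 2*C²
V*b(10) + X = 78*(-3 + 2*10²) - 1389 = 78*(-3 + 2*100) - 1389 = 78*(-3 + 200) - 1389 = 78*197 - 1389 = 15366 - 1389 = 13977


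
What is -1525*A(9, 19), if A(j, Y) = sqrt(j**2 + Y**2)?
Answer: -1525*sqrt(442) ≈ -32061.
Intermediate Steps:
A(j, Y) = sqrt(Y**2 + j**2)
-1525*A(9, 19) = -1525*sqrt(19**2 + 9**2) = -1525*sqrt(361 + 81) = -1525*sqrt(442)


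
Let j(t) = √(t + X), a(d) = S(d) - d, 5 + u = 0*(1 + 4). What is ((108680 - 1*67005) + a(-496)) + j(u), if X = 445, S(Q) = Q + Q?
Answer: 41179 + 2*√110 ≈ 41200.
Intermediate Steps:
S(Q) = 2*Q
u = -5 (u = -5 + 0*(1 + 4) = -5 + 0*5 = -5 + 0 = -5)
a(d) = d (a(d) = 2*d - d = d)
j(t) = √(445 + t) (j(t) = √(t + 445) = √(445 + t))
((108680 - 1*67005) + a(-496)) + j(u) = ((108680 - 1*67005) - 496) + √(445 - 5) = ((108680 - 67005) - 496) + √440 = (41675 - 496) + 2*√110 = 41179 + 2*√110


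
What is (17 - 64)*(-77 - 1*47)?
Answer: 5828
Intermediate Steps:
(17 - 64)*(-77 - 1*47) = -47*(-77 - 47) = -47*(-124) = 5828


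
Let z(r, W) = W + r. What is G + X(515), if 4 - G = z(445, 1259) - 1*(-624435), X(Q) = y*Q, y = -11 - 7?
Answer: -635405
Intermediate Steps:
y = -18
X(Q) = -18*Q
G = -626135 (G = 4 - ((1259 + 445) - 1*(-624435)) = 4 - (1704 + 624435) = 4 - 1*626139 = 4 - 626139 = -626135)
G + X(515) = -626135 - 18*515 = -626135 - 9270 = -635405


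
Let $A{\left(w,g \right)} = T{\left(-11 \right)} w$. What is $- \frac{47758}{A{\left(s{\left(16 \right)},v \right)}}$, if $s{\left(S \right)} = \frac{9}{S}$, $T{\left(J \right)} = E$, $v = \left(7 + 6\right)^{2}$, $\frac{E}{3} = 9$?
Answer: $- \frac{764128}{243} \approx -3144.6$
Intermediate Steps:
$E = 27$ ($E = 3 \cdot 9 = 27$)
$v = 169$ ($v = 13^{2} = 169$)
$T{\left(J \right)} = 27$
$A{\left(w,g \right)} = 27 w$
$- \frac{47758}{A{\left(s{\left(16 \right)},v \right)}} = - \frac{47758}{27 \cdot \frac{9}{16}} = - \frac{47758}{\frac{243}{16}} = \left(-47758\right) \frac{16}{243} = - \frac{764128}{243}$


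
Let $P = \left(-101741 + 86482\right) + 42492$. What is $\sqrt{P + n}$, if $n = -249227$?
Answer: $3 i \sqrt{24666} \approx 471.16 i$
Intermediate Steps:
$P = 27233$ ($P = -15259 + 42492 = 27233$)
$\sqrt{P + n} = \sqrt{27233 - 249227} = \sqrt{-221994} = 3 i \sqrt{24666}$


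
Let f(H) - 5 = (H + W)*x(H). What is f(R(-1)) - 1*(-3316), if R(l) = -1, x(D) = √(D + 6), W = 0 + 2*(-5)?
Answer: 3321 - 11*√5 ≈ 3296.4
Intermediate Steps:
W = -10 (W = 0 - 10 = -10)
x(D) = √(6 + D)
f(H) = 5 + √(6 + H)*(-10 + H) (f(H) = 5 + (H - 10)*√(6 + H) = 5 + (-10 + H)*√(6 + H) = 5 + √(6 + H)*(-10 + H))
f(R(-1)) - 1*(-3316) = (5 - 10*√(6 - 1) - √(6 - 1)) - 1*(-3316) = (5 - 10*√5 - √5) + 3316 = (5 - 11*√5) + 3316 = 3321 - 11*√5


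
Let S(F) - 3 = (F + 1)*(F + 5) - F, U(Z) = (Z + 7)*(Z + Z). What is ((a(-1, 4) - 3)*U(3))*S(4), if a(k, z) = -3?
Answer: -15840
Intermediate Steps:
U(Z) = 2*Z*(7 + Z) (U(Z) = (7 + Z)*(2*Z) = 2*Z*(7 + Z))
S(F) = 3 - F + (1 + F)*(5 + F) (S(F) = 3 + ((F + 1)*(F + 5) - F) = 3 + ((1 + F)*(5 + F) - F) = 3 + (-F + (1 + F)*(5 + F)) = 3 - F + (1 + F)*(5 + F))
((a(-1, 4) - 3)*U(3))*S(4) = ((-3 - 3)*(2*3*(7 + 3)))*(8 + 4**2 + 5*4) = (-12*3*10)*(8 + 16 + 20) = -6*60*44 = -360*44 = -15840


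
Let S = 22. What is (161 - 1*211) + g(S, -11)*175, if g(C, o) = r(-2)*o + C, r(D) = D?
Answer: 7650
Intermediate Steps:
g(C, o) = C - 2*o (g(C, o) = -2*o + C = C - 2*o)
(161 - 1*211) + g(S, -11)*175 = (161 - 1*211) + (22 - 2*(-11))*175 = (161 - 211) + (22 + 22)*175 = -50 + 44*175 = -50 + 7700 = 7650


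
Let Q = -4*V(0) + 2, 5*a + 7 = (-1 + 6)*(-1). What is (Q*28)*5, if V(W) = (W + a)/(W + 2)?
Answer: 952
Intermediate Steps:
a = -12/5 (a = -7/5 + ((-1 + 6)*(-1))/5 = -7/5 + (5*(-1))/5 = -7/5 + (1/5)*(-5) = -7/5 - 1 = -12/5 ≈ -2.4000)
V(W) = (-12/5 + W)/(2 + W) (V(W) = (W - 12/5)/(W + 2) = (-12/5 + W)/(2 + W))
Q = 34/5 (Q = -4*(-12/5 + 0)/(2 + 0) + 2 = -4*(-12)/(2*5) + 2 = -2*(-12)/5 + 2 = -4*(-6/5) + 2 = 24/5 + 2 = 34/5 ≈ 6.8000)
(Q*28)*5 = ((34/5)*28)*5 = (952/5)*5 = 952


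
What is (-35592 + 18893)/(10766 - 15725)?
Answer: 16699/4959 ≈ 3.3674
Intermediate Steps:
(-35592 + 18893)/(10766 - 15725) = -16699/(-4959) = -16699*(-1/4959) = 16699/4959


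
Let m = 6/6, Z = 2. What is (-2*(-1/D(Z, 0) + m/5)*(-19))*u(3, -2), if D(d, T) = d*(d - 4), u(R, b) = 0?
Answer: 0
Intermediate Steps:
m = 1 (m = 6*(⅙) = 1)
D(d, T) = d*(-4 + d)
(-2*(-1/D(Z, 0) + m/5)*(-19))*u(3, -2) = (-2*(-1/(2*(-4 + 2)) + 1/5)*(-19))*0 = (-2*(-1/(2*(-2)) + 1*(⅕))*(-19))*0 = (-2*(-1/(-4) + ⅕)*(-19))*0 = (-2*(-1*(-¼) + ⅕)*(-19))*0 = (-2*(¼ + ⅕)*(-19))*0 = (-2*9/20*(-19))*0 = -9/10*(-19)*0 = (171/10)*0 = 0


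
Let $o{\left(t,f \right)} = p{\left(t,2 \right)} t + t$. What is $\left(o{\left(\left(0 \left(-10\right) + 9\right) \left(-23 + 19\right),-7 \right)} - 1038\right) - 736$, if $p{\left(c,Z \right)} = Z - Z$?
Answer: $-1810$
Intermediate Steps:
$p{\left(c,Z \right)} = 0$
$o{\left(t,f \right)} = t$ ($o{\left(t,f \right)} = 0 t + t = 0 + t = t$)
$\left(o{\left(\left(0 \left(-10\right) + 9\right) \left(-23 + 19\right),-7 \right)} - 1038\right) - 736 = \left(\left(0 \left(-10\right) + 9\right) \left(-23 + 19\right) - 1038\right) - 736 = \left(\left(0 + 9\right) \left(-4\right) - 1038\right) - 736 = \left(9 \left(-4\right) - 1038\right) - 736 = \left(-36 - 1038\right) - 736 = -1074 - 736 = -1810$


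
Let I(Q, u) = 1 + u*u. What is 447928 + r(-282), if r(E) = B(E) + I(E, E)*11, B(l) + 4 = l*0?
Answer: 1322699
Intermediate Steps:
B(l) = -4 (B(l) = -4 + l*0 = -4 + 0 = -4)
I(Q, u) = 1 + u²
r(E) = 7 + 11*E² (r(E) = -4 + (1 + E²)*11 = -4 + (11 + 11*E²) = 7 + 11*E²)
447928 + r(-282) = 447928 + (7 + 11*(-282)²) = 447928 + (7 + 11*79524) = 447928 + (7 + 874764) = 447928 + 874771 = 1322699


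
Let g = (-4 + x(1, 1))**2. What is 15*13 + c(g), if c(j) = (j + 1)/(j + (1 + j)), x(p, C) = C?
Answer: 3715/19 ≈ 195.53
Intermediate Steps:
g = 9 (g = (-4 + 1)**2 = (-3)**2 = 9)
c(j) = (1 + j)/(1 + 2*j)
15*13 + c(g) = 15*13 + (1 + 9)/(1 + 2*9) = 195 + 10/(1 + 18) = 195 + 10/19 = 3715/19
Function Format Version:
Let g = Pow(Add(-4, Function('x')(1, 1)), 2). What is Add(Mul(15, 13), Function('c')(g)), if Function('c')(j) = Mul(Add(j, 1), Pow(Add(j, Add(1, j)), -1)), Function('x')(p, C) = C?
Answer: Rational(3715, 19) ≈ 195.53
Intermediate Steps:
g = 9 (g = Pow(Add(-4, 1), 2) = Pow(-3, 2) = 9)
Function('c')(j) = Mul(Pow(Add(1, Mul(2, j)), -1), Add(1, j)) (Function('c')(j) = Mul(Add(1, j), Pow(Add(1, Mul(2, j)), -1)) = Mul(Pow(Add(1, Mul(2, j)), -1), Add(1, j)))
Add(Mul(15, 13), Function('c')(g)) = Add(Mul(15, 13), Mul(Pow(Add(1, Mul(2, 9)), -1), Add(1, 9))) = Add(195, Mul(Pow(Add(1, 18), -1), 10)) = Add(195, Mul(Pow(19, -1), 10)) = Add(195, Mul(Rational(1, 19), 10)) = Add(195, Rational(10, 19)) = Rational(3715, 19)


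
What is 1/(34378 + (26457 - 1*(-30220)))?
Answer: 1/91055 ≈ 1.0982e-5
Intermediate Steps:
1/(34378 + (26457 - 1*(-30220))) = 1/(34378 + (26457 + 30220)) = 1/(34378 + 56677) = 1/91055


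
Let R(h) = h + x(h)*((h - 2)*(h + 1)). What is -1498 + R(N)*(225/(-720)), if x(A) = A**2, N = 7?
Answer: -33803/16 ≈ -2112.7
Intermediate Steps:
R(h) = h + h**2*(1 + h)*(-2 + h) (R(h) = h + h**2*((h - 2)*(h + 1)) = h + h**2*((-2 + h)*(1 + h)) = h + h**2*((1 + h)*(-2 + h)) = h + h**2*(1 + h)*(-2 + h))
-1498 + R(N)*(225/(-720)) = -1498 + (7*(1 + 7**3 - 1*7**2 - 2*7))*(225/(-720)) = -1498 + (7*(1 + 343 - 1*49 - 14))*(225*(-1/720)) = -1498 + (7*(1 + 343 - 49 - 14))*(-5/16) = -1498 + (7*281)*(-5/16) = -1498 + 1967*(-5/16) = -1498 - 9835/16 = -33803/16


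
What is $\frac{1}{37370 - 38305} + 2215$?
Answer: $\frac{2071024}{935} \approx 2215.0$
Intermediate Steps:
$\frac{1}{37370 - 38305} + 2215 = \frac{1}{-935} + 2215 = - \frac{1}{935} + 2215 = \frac{2071024}{935}$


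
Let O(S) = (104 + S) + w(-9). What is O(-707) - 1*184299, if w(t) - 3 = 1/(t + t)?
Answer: -3328183/18 ≈ -1.8490e+5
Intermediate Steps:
w(t) = 3 + 1/(2*t) (w(t) = 3 + 1/(t + t) = 3 + 1/(2*t))
O(S) = 1925/18 + S (O(S) = (104 + S) + (3 + (1/2)/(-9)) = (104 + S) + (3 + (1/2)*(-1/9)) = (104 + S) + (3 - 1/18) = (104 + S) + 53/18 = 1925/18 + S)
O(-707) - 1*184299 = (1925/18 - 707) - 1*184299 = -10801/18 - 184299 = -3328183/18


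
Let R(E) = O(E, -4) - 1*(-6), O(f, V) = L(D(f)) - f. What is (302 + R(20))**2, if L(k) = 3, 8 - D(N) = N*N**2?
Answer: 84681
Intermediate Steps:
D(N) = 8 - N**3 (D(N) = 8 - N*N**2 = 8 - N**3)
O(f, V) = 3 - f
R(E) = 9 - E (R(E) = (3 - E) - 1*(-6) = (3 - E) + 6 = 9 - E)
(302 + R(20))**2 = (302 + (9 - 1*20))**2 = (302 + (9 - 20))**2 = (302 - 11)**2 = 291**2 = 84681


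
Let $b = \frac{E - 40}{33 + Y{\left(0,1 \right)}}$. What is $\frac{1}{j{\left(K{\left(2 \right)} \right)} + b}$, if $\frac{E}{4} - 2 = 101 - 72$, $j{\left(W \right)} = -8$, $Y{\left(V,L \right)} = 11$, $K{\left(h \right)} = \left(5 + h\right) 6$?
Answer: $- \frac{11}{67} \approx -0.16418$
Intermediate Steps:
$K{\left(h \right)} = 30 + 6 h$
$E = 124$ ($E = 8 + 4 \left(101 - 72\right) = 8 + 4 \cdot 29 = 8 + 116 = 124$)
$b = \frac{21}{11}$ ($b = \frac{124 - 40}{33 + 11} = \frac{84}{44} = 84 \cdot \frac{1}{44} = \frac{21}{11} \approx 1.9091$)
$\frac{1}{j{\left(K{\left(2 \right)} \right)} + b} = \frac{1}{-8 + \frac{21}{11}} = \frac{1}{- \frac{67}{11}} = - \frac{11}{67}$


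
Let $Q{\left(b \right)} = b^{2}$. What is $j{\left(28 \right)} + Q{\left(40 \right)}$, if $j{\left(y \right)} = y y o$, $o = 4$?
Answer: $4736$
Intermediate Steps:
$j{\left(y \right)} = 4 y^{2}$ ($j{\left(y \right)} = y y 4 = y^{2} \cdot 4 = 4 y^{2}$)
$j{\left(28 \right)} + Q{\left(40 \right)} = 4 \cdot 28^{2} + 40^{2} = 4 \cdot 784 + 1600 = 3136 + 1600 = 4736$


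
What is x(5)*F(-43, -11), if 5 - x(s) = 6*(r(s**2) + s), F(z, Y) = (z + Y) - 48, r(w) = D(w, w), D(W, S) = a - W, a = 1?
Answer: -12138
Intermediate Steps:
D(W, S) = 1 - W
r(w) = 1 - w
F(z, Y) = -48 + Y + z (F(z, Y) = (Y + z) - 48 = -48 + Y + z)
x(s) = -1 - 6*s + 6*s**2 (x(s) = 5 - 6*((1 - s**2) + s) = 5 - 6*(1 + s - s**2) = 5 - (6 - 6*s**2 + 6*s) = 5 + (-6 - 6*s + 6*s**2) = -1 - 6*s + 6*s**2)
x(5)*F(-43, -11) = (-1 - 6*5 + 6*5**2)*(-48 - 11 - 43) = (-1 - 30 + 6*25)*(-102) = (-1 - 30 + 150)*(-102) = 119*(-102) = -12138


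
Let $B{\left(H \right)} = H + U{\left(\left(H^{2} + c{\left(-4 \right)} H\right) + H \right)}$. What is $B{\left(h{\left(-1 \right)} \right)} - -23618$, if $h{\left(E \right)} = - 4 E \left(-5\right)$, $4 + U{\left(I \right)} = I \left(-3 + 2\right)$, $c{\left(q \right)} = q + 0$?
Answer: $23134$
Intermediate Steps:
$c{\left(q \right)} = q$
$U{\left(I \right)} = -4 - I$ ($U{\left(I \right)} = -4 + I \left(-3 + 2\right) = -4 + I \left(-1\right) = -4 - I$)
$h{\left(E \right)} = 20 E$
$B{\left(H \right)} = -4 - H^{2} + 4 H$ ($B{\left(H \right)} = H - \left(4 + H^{2} - 3 H\right) = -4 - H^{2} + 4 H$)
$B{\left(h{\left(-1 \right)} \right)} - -23618 = \left(-4 + 20 \left(-1\right) - 20 \left(-1\right) \left(-3 + 20 \left(-1\right)\right)\right) - -23618 = \left(-4 - 20 - - 20 \left(-3 - 20\right)\right) + 23618 = \left(-4 - 20 - \left(-20\right) \left(-23\right)\right) + 23618 = \left(-4 - 20 - 460\right) + 23618 = -484 + 23618 = 23134$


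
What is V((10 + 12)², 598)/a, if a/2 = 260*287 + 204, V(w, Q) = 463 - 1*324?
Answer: 139/149648 ≈ 0.00092885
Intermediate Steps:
V(w, Q) = 139 (V(w, Q) = 463 - 324 = 139)
a = 149648 (a = 2*(260*287 + 204) = 2*(74620 + 204) = 2*74824 = 149648)
V((10 + 12)², 598)/a = 139/149648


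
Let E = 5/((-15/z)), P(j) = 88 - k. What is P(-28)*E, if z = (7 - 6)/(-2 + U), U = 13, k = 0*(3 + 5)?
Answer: -8/3 ≈ -2.6667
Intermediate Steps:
k = 0 (k = 0*8 = 0)
z = 1/11 (z = (7 - 6)/(-2 + 13) = 1/11 ≈ 0.090909)
P(j) = 88 (P(j) = 88 - 1*0 = 88 + 0 = 88)
E = -1/33 (E = 5/((-15/1/11)) = 5/((-15*11)) = 5/(-165) = 5*(-1/165) = -1/33 ≈ -0.030303)
P(-28)*E = 88*(-1/33) = -8/3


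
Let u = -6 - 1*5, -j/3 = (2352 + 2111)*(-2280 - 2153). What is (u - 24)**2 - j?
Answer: -59352212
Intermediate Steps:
j = 59353437 (j = -3*(2352 + 2111)*(-2280 - 2153) = -13389*(-4433) = -3*(-19784479) = 59353437)
u = -11 (u = -6 - 5 = -11)
(u - 24)**2 - j = (-11 - 24)**2 - 1*59353437 = (-35)**2 - 59353437 = 1225 - 59353437 = -59352212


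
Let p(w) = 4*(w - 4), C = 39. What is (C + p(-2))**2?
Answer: 225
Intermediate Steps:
p(w) = -16 + 4*w (p(w) = 4*(-4 + w) = -16 + 4*w)
(C + p(-2))**2 = (39 + (-16 + 4*(-2)))**2 = (39 + (-16 - 8))**2 = (39 - 24)**2 = 15**2 = 225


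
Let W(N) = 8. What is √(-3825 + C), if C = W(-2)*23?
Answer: I*√3641 ≈ 60.341*I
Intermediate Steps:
C = 184 (C = 8*23 = 184)
√(-3825 + C) = √(-3825 + 184) = √(-3641) = I*√3641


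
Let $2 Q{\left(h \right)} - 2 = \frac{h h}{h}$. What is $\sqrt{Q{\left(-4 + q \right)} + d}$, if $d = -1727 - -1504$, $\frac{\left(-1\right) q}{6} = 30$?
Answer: $i \sqrt{314} \approx 17.72 i$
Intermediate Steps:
$q = -180$ ($q = \left(-6\right) 30 = -180$)
$d = -223$ ($d = -1727 + 1504 = -223$)
$Q{\left(h \right)} = 1 + \frac{h}{2}$ ($Q{\left(h \right)} = 1 + \frac{h h \frac{1}{h}}{2} = 1 + \frac{h^{2} \frac{1}{h}}{2} = 1 + \frac{h}{2}$)
$\sqrt{Q{\left(-4 + q \right)} + d} = \sqrt{\left(1 + \frac{-4 - 180}{2}\right) - 223} = \sqrt{\left(1 + \frac{1}{2} \left(-184\right)\right) - 223} = \sqrt{\left(1 - 92\right) - 223} = \sqrt{-91 - 223} = \sqrt{-314} = i \sqrt{314}$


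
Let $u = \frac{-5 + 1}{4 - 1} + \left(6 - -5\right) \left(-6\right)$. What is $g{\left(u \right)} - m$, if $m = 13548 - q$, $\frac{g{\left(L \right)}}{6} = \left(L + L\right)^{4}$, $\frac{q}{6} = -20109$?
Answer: $\frac{53275301858}{27} \approx 1.9732 \cdot 10^{9}$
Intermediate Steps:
$q = -120654$ ($q = 6 \left(-20109\right) = -120654$)
$u = - \frac{202}{3}$ ($u = - \frac{4}{3} + \left(6 + 5\right) \left(-6\right) = \left(-4\right) \frac{1}{3} + 11 \left(-6\right) = - \frac{4}{3} - 66 = - \frac{202}{3} \approx -67.333$)
$g{\left(L \right)} = 96 L^{4}$ ($g{\left(L \right)} = 6 \left(L + L\right)^{4} = 6 \left(2 L\right)^{4} = 6 \cdot 16 L^{4} = 96 L^{4}$)
$m = 134202$ ($m = 13548 - -120654 = 13548 + 120654 = 134202$)
$g{\left(u \right)} - m = 96 \left(- \frac{202}{3}\right)^{4} - 134202 = 96 \cdot \frac{1664966416}{81} - 134202 = \frac{53278925312}{27} - 134202 = \frac{53275301858}{27}$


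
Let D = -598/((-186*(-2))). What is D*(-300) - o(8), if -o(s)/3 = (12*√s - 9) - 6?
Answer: 13555/31 + 72*√2 ≈ 539.08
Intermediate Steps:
o(s) = 45 - 36*√s (o(s) = -3*((12*√s - 9) - 6) = -3*((-9 + 12*√s) - 6) = -3*(-15 + 12*√s) = 45 - 36*√s)
D = -299/186 (D = -598/372 = -598*1/372 = -299/186 ≈ -1.6075)
D*(-300) - o(8) = -299/186*(-300) - (45 - 72*√2) = 14950/31 - (45 - 72*√2) = 14950/31 + (-45 + 72*√2) = 13555/31 + 72*√2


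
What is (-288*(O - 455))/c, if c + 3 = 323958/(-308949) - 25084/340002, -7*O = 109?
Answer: -16608602755008576/505196858047 ≈ -32876.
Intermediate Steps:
O = -109/7 (O = -⅐*109 = -109/7 ≈ -15.571)
c = -72170979721/17507212983 (c = -3 + (323958/(-308949) - 25084/340002) = -3 + (323958*(-1/308949) - 25084*1/340002) = -3 + (-107986/102983 - 12542/170001) = -3 - 19649340772/17507212983 = -72170979721/17507212983 ≈ -4.1224)
(-288*(O - 455))/c = (-288*(-109/7 - 455))/(-72170979721/17507212983) = -288*(-3294/7)*(-17507212983/72170979721) = (948672/7)*(-17507212983/72170979721) = -16608602755008576/505196858047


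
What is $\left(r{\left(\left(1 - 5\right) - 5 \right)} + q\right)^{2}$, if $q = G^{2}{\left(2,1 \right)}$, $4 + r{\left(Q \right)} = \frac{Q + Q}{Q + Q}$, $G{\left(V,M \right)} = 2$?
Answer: $1$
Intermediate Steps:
$r{\left(Q \right)} = -3$ ($r{\left(Q \right)} = -4 + \frac{Q + Q}{Q + Q} = -4 + \frac{2 Q}{2 Q} = -4 + 2 Q \frac{1}{2 Q} = -4 + 1 = -3$)
$q = 4$ ($q = 2^{2} = 4$)
$\left(r{\left(\left(1 - 5\right) - 5 \right)} + q\right)^{2} = \left(-3 + 4\right)^{2} = 1^{2} = 1$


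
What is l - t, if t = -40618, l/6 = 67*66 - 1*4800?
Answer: 38350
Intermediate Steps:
l = -2268 (l = 6*(67*66 - 1*4800) = 6*(4422 - 4800) = 6*(-378) = -2268)
l - t = -2268 - 1*(-40618) = -2268 + 40618 = 38350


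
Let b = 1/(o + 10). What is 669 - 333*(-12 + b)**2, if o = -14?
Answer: -788829/16 ≈ -49302.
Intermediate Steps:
b = -1/4 (b = 1/(-14 + 10) = 1/(-4) = -1/4 ≈ -0.25000)
669 - 333*(-12 + b)**2 = 669 - 333*(-12 - 1/4)**2 = 669 - 333*(-49/4)**2 = 669 - 333*2401/16 = 669 - 799533/16 = -788829/16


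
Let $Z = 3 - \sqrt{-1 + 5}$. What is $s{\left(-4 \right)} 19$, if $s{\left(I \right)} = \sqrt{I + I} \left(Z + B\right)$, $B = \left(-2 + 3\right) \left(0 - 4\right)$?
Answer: $- 114 i \sqrt{2} \approx - 161.22 i$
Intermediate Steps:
$B = -4$ ($B = 1 \left(-4\right) = -4$)
$Z = 1$ ($Z = 3 - \sqrt{4} = 3 - 2 = 1$)
$s{\left(I \right)} = - 3 \sqrt{2} \sqrt{I}$ ($s{\left(I \right)} = \sqrt{I + I} \left(1 - 4\right) = \sqrt{2 I} \left(-3\right) = \sqrt{2} \sqrt{I} \left(-3\right) = - 3 \sqrt{2} \sqrt{I}$)
$s{\left(-4 \right)} 19 = - 3 \sqrt{2} \sqrt{-4} \cdot 19 = - 3 \sqrt{2} \cdot 2 i 19 = - 6 i \sqrt{2} \cdot 19 = - 114 i \sqrt{2}$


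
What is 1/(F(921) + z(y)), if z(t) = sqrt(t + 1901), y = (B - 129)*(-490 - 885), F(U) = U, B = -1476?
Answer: -921/1360535 + 2*sqrt(552194)/1360535 ≈ 0.00041542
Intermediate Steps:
y = 2206875 (y = (-1476 - 129)*(-490 - 885) = -1605*(-1375) = 2206875)
z(t) = sqrt(1901 + t)
1/(F(921) + z(y)) = 1/(921 + sqrt(1901 + 2206875)) = 1/(921 + sqrt(2208776)) = 1/(921 + 2*sqrt(552194))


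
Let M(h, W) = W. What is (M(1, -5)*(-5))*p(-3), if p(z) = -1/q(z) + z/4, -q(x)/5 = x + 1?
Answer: -85/4 ≈ -21.250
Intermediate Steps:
q(x) = -5 - 5*x (q(x) = -5*(x + 1) = -5*(1 + x) = -5 - 5*x)
p(z) = -1/(-5 - 5*z) + z/4
(M(1, -5)*(-5))*p(-3) = (-5*(-5))*((4 + 5*(-3)*(1 - 3))/(20*(1 - 3))) = 25*((1/20)*(4 + 5*(-3)*(-2))/(-2)) = 25*((1/20)*(-½)*(4 + 30)) = 25*((1/20)*(-½)*34) = 25*(-17/20) = -85/4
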